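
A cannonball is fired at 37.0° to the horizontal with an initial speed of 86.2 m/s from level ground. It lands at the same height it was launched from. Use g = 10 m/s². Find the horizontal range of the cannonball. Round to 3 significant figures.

714 m

For level ground, R = v₀² sin(2θ) / g.
sin(2 × 37.0°) = sin 74.00° = 0.9613.
R = (86.2)² × 0.9613 / 10 = 714 m.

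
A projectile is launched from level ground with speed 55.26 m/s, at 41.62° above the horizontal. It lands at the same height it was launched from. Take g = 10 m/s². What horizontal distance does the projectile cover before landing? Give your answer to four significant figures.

303.2 m

For level ground, R = v₀² sin(2θ) / g.
sin(2 × 41.62°) = sin 83.240° = 0.9930.
R = (55.26)² × 0.9930 / 10 = 303.2 m.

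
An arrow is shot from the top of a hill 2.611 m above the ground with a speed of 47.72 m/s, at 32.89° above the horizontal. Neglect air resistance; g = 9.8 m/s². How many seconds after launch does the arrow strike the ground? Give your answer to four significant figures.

Vertical component: v_y = 47.72 sin 32.89° = 25.913 m/s.
Taking up as positive with launch at y = 2.611 m, landing at y = 0: 0 = 2.611 + 25.913 t − ½(9.8) t².
Solving 4.900 t² − 25.913 t − 2.611 = 0 gives t = [25.913 + √(25.913² + 4·4.900·2.611)] / 9.800 = 5.387 s.

5.387 s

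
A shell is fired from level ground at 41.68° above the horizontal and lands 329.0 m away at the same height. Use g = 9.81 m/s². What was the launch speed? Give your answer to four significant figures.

57.00 m/s

On level ground, R = v₀² sin(2θ) / g, so v₀ = √(R g / sin 2θ).
sin(2 × 41.68°) = 0.9933.
v₀ = √(329.0 × 9.81 / 0.9933) = √3249.3 = 57.00 m/s.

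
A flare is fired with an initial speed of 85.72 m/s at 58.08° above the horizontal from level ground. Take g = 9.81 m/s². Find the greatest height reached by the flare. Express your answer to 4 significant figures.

269.8 m

Vertical component of launch velocity: v_y = 85.72 sin 58.08° = 72.758 m/s.
At the highest point the vertical velocity is zero, so v_y² = 2 g h_max.
h_max = (72.758)² / (2 × 9.81) = 5293.7 / 19.62 = 269.8 m.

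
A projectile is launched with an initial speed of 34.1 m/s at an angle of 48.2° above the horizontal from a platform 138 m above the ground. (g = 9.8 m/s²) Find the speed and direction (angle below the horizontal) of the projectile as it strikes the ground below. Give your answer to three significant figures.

62.2 m/s at 68.6° below the horizontal

v_x = 34.1 cos 48.2° = 22.73 m/s (constant).
|v_y| at impact = √((25.42)² + 2×9.8×138) = 57.89 m/s.
Speed = √(22.73² + 57.89²) = 62.2 m/s; angle = arctan(57.89/22.73) = 68.6° below horizontal.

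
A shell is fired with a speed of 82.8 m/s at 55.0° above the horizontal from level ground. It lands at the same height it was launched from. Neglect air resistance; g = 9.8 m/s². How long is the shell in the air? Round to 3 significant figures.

Vertical component: v_y = 82.8 sin 55.0° = 67.83 m/s.
For a projectile landing at launch height, time of flight is t = 2 v_y / g = 2 × 67.83 / 9.8 = 13.8 s.

13.8 s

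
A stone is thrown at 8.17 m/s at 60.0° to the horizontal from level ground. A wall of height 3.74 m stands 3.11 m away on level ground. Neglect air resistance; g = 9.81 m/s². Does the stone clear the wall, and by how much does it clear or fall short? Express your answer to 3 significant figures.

No — it falls 1.20 m short of clearing the wall.

v_x = 8.17 cos 60.0° = 4.085 m/s; v_y0 = 8.17 sin 60.0° = 7.075 m/s.
Time to reach the wall: t = 3.11 / 4.085 = 0.7613 s.
Height at that point: y = 7.075×0.7613 − 4.905×0.7613² = 2.543 m.
That is 3.74 − 2.543 = 1.20 m below the top of the wall, so the stone does not clear it.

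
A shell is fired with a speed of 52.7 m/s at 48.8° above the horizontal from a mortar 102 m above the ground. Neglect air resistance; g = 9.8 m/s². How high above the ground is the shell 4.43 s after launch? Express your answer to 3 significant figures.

v_y0 = 52.7 sin 48.8° = 39.65 m/s.
y(t) = 102 + v_y0 t − ½ g t² = 102 + 39.65×4.43 − ½×9.8×4.43² = 181 m.

181 m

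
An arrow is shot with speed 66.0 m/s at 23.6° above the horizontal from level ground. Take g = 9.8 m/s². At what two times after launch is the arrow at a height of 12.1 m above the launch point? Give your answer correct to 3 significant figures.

0.505 s and 4.89 s

v_y0 = 66.0 sin 23.6° = 26.42 m/s.
Set y = v_y0 t − ½ g t² = 12.1: 4.900 t² − 26.42 t + 12.1 = 0.
t = [26.42 ± √(698.0 − 237.2)] / 9.8 = (26.42 ± 21.47) / 9.8, giving t = 0.505 s or t = 4.89 s.
So the arrow is at 12.1 m at t = 0.505 s (rising) and t = 4.89 s (falling).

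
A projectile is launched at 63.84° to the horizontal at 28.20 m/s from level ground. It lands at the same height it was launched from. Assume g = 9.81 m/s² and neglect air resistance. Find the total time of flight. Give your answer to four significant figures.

5.160 s

Vertical component: v_y = 28.20 sin 63.84° = 25.311 m/s.
For a projectile landing at launch height, time of flight is t = 2 v_y / g = 2 × 25.311 / 9.81 = 5.160 s.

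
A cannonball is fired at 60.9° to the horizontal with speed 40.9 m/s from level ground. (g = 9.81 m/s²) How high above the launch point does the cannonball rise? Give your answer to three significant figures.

Vertical component of launch velocity: v_y = 40.9 sin 60.9° = 35.74 m/s.
At the highest point the vertical velocity is zero, so v_y² = 2 g h_max.
h_max = (35.74)² / (2 × 9.81) = 1277 / 19.62 = 65.1 m.

65.1 m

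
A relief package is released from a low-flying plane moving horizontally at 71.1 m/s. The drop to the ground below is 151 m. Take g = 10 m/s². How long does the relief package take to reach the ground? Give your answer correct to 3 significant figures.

5.50 s

The horizontal speed doesn't affect the fall. With v_y0 = 0, h = ½ g t².
t = √(2 × 151 / 10) = √30.20 = 5.50 s.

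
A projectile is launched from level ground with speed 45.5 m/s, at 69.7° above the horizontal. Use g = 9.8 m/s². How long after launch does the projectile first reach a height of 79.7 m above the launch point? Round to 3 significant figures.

v_y0 = 45.5 sin 69.7° = 42.67 m/s.
Set y = v_y0 t − ½ g t² = 79.7: 4.900 t² − 42.67 t + 79.7 = 0.
t = [42.67 ± √(1821 − 1562)] / 9.8 = (42.67 ± 16.09) / 9.8, giving t = 2.71 s or t = 6.00 s.
The projectile is on the way up at the first time, so t = 2.71 s.

2.71 s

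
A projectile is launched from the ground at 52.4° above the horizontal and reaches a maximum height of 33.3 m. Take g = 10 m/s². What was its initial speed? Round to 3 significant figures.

32.6 m/s

At maximum height v_y = 0, so (v₀ sin θ)² = 2 g H.
v₀ sin 52.4° = √(2 × 10 × 33.3) = 25.81 m/s.
v₀ = 25.81 / sin 52.4° = 25.81 / 0.7923 = 32.6 m/s.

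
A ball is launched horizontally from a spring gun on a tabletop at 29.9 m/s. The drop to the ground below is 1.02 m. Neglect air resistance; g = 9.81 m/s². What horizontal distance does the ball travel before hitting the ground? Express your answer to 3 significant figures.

Initial vertical velocity is zero, so the fall time comes from h = ½ g t²: t = √(2 × 1.02 / 9.81) = 0.4560 s.
Horizontal motion is uniform at 29.9 m/s, so x = 29.9 × 0.4560 = 13.6 m.

13.6 m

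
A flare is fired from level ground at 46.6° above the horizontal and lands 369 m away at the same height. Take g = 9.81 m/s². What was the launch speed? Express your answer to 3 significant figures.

60.2 m/s

On level ground, R = v₀² sin(2θ) / g, so v₀ = √(R g / sin 2θ).
sin(2 × 46.6°) = 0.9984.
v₀ = √(369 × 9.81 / 0.9984) = √3626 = 60.2 m/s.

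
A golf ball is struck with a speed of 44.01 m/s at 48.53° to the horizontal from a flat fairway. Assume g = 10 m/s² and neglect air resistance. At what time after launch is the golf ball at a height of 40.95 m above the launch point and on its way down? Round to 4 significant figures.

4.936 s

v_y0 = 44.01 sin 48.53° = 32.977 m/s.
Set y = v_y0 t − ½ g t² = 40.95: 5.000 t² − 32.977 t + 40.95 = 0.
t = [32.977 ± √(1087.5 − 819.00)] / 10 = (32.977 ± 16.386) / 10, giving t = 1.659 s or t = 4.936 s.
On the way down corresponds to the larger root: t = 4.936 s.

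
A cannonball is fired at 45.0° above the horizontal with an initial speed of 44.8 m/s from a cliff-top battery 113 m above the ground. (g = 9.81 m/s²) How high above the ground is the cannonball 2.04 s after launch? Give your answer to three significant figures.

157 m

v_y0 = 44.8 sin 45.0° = 31.68 m/s.
y(t) = 113 + v_y0 t − ½ g t² = 113 + 31.68×2.04 − ½×9.81×2.04² = 157 m.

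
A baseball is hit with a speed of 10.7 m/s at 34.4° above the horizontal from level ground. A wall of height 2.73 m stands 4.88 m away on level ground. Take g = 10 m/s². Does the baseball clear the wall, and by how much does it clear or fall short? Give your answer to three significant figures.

v_x = 10.7 cos 34.4° = 8.829 m/s; v_y0 = 10.7 sin 34.4° = 6.045 m/s.
Time to reach the wall: t = 4.88 / 8.829 = 0.5527 s.
Height at that point: y = 6.045×0.5527 − 5.000×0.5527² = 1.814 m.
That is 2.73 − 1.814 = 0.916 m below the top of the wall, so the baseball does not clear it.

No — it falls 0.916 m short of clearing the wall.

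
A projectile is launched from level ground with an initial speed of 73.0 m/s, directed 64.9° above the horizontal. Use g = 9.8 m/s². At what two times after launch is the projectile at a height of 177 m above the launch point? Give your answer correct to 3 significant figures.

v_y0 = 73.0 sin 64.9° = 66.11 m/s.
Set y = v_y0 t − ½ g t² = 177: 4.900 t² − 66.11 t + 177 = 0.
t = [66.11 ± √(4371 − 3469)] / 9.8 = (66.11 ± 30.03) / 9.8, giving t = 3.68 s or t = 9.81 s.
So the projectile is at 177 m at t = 3.68 s (rising) and t = 9.81 s (falling).

3.68 s and 9.81 s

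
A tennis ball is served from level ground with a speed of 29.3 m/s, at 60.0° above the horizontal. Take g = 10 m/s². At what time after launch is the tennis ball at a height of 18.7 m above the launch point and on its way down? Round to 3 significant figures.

4.18 s

v_y0 = 29.3 sin 60.0° = 25.37 m/s.
Set y = v_y0 t − ½ g t² = 18.7: 5.000 t² − 25.37 t + 18.7 = 0.
t = [25.37 ± √(643.6 − 374.0)] / 10 = (25.37 ± 16.42) / 10, giving t = 0.895 s or t = 4.18 s.
On the way down corresponds to the larger root: t = 4.18 s.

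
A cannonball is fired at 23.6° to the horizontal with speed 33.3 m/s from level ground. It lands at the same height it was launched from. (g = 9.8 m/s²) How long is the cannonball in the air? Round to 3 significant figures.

2.72 s

Vertical component: v_y = 33.3 sin 23.6° = 13.33 m/s.
For a projectile landing at launch height, time of flight is t = 2 v_y / g = 2 × 13.33 / 9.8 = 2.72 s.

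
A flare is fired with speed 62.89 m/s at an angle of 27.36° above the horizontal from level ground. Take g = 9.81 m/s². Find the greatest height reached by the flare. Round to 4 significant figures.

Vertical component of launch velocity: v_y = 62.89 sin 27.36° = 28.903 m/s.
At the highest point the vertical velocity is zero, so v_y² = 2 g h_max.
h_max = (28.903)² / (2 × 9.81) = 835.38 / 19.62 = 42.58 m.

42.58 m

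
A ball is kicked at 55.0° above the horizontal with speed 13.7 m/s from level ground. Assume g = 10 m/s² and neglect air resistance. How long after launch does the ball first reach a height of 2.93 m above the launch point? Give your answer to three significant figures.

v_y0 = 13.7 sin 55.0° = 11.22 m/s.
Set y = v_y0 t − ½ g t² = 2.93: 5.000 t² − 11.22 t + 2.93 = 0.
t = [11.22 ± √(125.9 − 58.60)] / 10 = (11.22 ± 8.204) / 10, giving t = 0.302 s or t = 1.94 s.
The ball is on the way up at the first time, so t = 0.302 s.

0.302 s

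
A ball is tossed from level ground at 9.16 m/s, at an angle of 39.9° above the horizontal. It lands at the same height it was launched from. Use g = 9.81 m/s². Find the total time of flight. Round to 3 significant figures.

Vertical component: v_y = 9.16 sin 39.9° = 5.876 m/s.
For a projectile landing at launch height, time of flight is t = 2 v_y / g = 2 × 5.876 / 9.81 = 1.20 s.

1.20 s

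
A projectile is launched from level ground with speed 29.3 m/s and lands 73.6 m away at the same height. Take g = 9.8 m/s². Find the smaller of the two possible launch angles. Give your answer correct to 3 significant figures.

Level-ground range: R = v₀² sin(2θ)/g ⇒ sin 2θ = R g / v₀² = 73.6×9.8/29.3² = 0.8402.
2θ = arcsin(0.8402) = 57.16° or 180° − 57.16° = 122.84°.
So θ = 28.6° or θ = 61.4°.

28.6°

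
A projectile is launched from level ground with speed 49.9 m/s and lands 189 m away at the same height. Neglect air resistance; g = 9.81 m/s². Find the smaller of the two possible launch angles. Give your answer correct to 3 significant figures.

Level-ground range: R = v₀² sin(2θ)/g ⇒ sin 2θ = R g / v₀² = 189×9.81/49.9² = 0.7446.
2θ = arcsin(0.7446) = 48.12° or 180° − 48.12° = 131.88°.
So θ = 24.1° or θ = 65.9°.

24.1°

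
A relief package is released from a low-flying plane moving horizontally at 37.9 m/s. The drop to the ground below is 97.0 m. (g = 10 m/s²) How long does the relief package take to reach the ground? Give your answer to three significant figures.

4.40 s

The horizontal speed doesn't affect the fall. With v_y0 = 0, h = ½ g t².
t = √(2 × 97.0 / 10) = √19.40 = 4.40 s.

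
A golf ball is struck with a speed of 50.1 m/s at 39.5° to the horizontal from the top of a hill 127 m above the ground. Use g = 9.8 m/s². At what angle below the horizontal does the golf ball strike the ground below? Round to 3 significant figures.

v_x = 50.1 cos 39.5° = 38.66 m/s.
At impact |v_y| = √(v_y0² + 2 g h) = √(31.87² + 2×9.8×127) = 59.20 m/s.
Angle below horizontal = arctan(|v_y| / v_x) = arctan(59.20 / 38.66) = 56.9°.

56.9°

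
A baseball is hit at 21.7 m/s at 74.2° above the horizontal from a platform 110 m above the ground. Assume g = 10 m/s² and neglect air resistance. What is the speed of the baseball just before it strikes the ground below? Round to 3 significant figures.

51.7 m/s

v_x = 21.7 cos 74.2° = 5.908 m/s is unchanged throughout.
For the vertical component, v_y² = v_y0² + 2 g h = (20.88)² + 2×10×110 = 2636, so |v_y| = 51.34 m/s.
Impact speed = √(v_x² + v_y²) = √(34.90 + 2636) = 51.7 m/s.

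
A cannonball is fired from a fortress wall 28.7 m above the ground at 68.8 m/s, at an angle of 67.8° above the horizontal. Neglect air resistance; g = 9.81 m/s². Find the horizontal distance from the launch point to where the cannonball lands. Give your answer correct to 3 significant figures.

Components: v_x = 68.8 cos 67.8° = 26.00 m/s, v_y = 68.8 sin 67.8° = 63.70 m/s.
Vertical: 0 = 28.7 + 63.70 t − ½(9.81) t² ⇒ 4.905 t² − 63.70 t − 28.7 = 0.
t = [63.70 + √(4058 + 563.1)] / 9.810 = 13.42 s.
Horizontal: R = v_x · t = 26.00 × 13.42 = 349 m.

349 m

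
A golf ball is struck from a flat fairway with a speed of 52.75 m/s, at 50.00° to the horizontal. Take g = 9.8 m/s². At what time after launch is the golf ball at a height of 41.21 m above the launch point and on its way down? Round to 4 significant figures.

v_y0 = 52.75 sin 50.00° = 40.409 m/s.
Set y = v_y0 t − ½ g t² = 41.21: 4.900 t² − 40.409 t + 41.21 = 0.
t = [40.409 ± √(1632.9 − 807.72)] / 9.8 = (40.409 ± 28.726) / 9.8, giving t = 1.192 s or t = 7.055 s.
On the way down corresponds to the larger root: t = 7.055 s.

7.055 s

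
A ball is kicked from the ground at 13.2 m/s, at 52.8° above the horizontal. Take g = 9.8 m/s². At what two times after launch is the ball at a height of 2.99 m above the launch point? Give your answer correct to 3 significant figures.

0.337 s and 1.81 s

v_y0 = 13.2 sin 52.8° = 10.51 m/s.
Set y = v_y0 t − ½ g t² = 2.99: 4.900 t² − 10.51 t + 2.99 = 0.
t = [10.51 ± √(110.5 − 58.60)] / 9.8 = (10.51 ± 7.204) / 9.8, giving t = 0.337 s or t = 1.81 s.
So the ball is at 2.99 m at t = 0.337 s (rising) and t = 1.81 s (falling).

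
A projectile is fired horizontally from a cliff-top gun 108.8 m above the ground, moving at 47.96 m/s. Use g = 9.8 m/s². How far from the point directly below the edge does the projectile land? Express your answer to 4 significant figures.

226.0 m

Initial vertical velocity is zero, so the fall time comes from h = ½ g t²: t = √(2 × 108.8 / 9.8) = 4.7121 s.
Horizontal motion is uniform at 47.96 m/s, so x = 47.96 × 4.7121 = 226.0 m.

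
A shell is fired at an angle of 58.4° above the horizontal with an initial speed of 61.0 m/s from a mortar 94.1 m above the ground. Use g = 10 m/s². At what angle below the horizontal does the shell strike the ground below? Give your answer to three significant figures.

v_x = 61.0 cos 58.4° = 31.96 m/s.
At impact |v_y| = √(v_y0² + 2 g h) = √(51.96² + 2×10×94.1) = 67.69 m/s.
Angle below horizontal = arctan(|v_y| / v_x) = arctan(67.69 / 31.96) = 64.7°.

64.7°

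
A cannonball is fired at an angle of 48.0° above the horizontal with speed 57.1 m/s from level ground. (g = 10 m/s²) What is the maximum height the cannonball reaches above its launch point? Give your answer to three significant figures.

90.0 m

Vertical component of launch velocity: v_y = 57.1 sin 48.0° = 42.43 m/s.
At the highest point the vertical velocity is zero, so v_y² = 2 g h_max.
h_max = (42.43)² / (2 × 10) = 1800 / 20.00 = 90.0 m.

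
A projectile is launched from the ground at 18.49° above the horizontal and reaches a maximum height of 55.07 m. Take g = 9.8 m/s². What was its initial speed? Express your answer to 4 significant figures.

At maximum height v_y = 0, so (v₀ sin θ)² = 2 g H.
v₀ sin 18.49° = √(2 × 9.8 × 55.07) = 32.854 m/s.
v₀ = 32.854 / sin 18.49° = 32.854 / 0.3171 = 103.6 m/s.

103.6 m/s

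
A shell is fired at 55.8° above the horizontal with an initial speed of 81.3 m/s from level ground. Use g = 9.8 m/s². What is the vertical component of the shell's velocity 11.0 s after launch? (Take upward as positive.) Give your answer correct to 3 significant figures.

-40.6 m/s

Initial vertical component: v_y0 = 81.3 sin 55.8° = 67.24 m/s.
v_y(t) = v_y0 − g t = 67.24 − 9.8 × 11.0 = -40.6 m/s.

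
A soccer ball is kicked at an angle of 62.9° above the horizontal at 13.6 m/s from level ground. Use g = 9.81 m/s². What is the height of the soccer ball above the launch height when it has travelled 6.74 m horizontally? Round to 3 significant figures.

v_x = 13.6 cos 62.9° = 6.195 m/s, v_y0 = 13.6 sin 62.9° = 12.11 m/s.
Time to reach x = 6.74 m: t = x / v_x = 6.74 / 6.195 = 1.088 s.
y = v_y0 t − ½ g t² = 12.11×1.088 − 4.905×1.088² = 7.37 m.

7.37 m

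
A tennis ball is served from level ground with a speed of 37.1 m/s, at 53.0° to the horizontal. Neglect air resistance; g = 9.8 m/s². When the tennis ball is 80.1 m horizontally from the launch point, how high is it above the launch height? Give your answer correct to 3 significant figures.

v_x = 37.1 cos 53.0° = 22.33 m/s, v_y0 = 37.1 sin 53.0° = 29.63 m/s.
Time to reach x = 80.1 m: t = x / v_x = 80.1 / 22.33 = 3.587 s.
y = v_y0 t − ½ g t² = 29.63×3.587 − 4.900×3.587² = 43.2 m.

43.2 m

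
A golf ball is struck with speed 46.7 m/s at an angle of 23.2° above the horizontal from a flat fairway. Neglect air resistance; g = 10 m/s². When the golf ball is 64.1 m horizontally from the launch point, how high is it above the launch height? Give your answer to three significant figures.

16.3 m

v_x = 46.7 cos 23.2° = 42.92 m/s, v_y0 = 46.7 sin 23.2° = 18.40 m/s.
Time to reach x = 64.1 m: t = x / v_x = 64.1 / 42.92 = 1.493 s.
y = v_y0 t − ½ g t² = 18.40×1.493 − 5.000×1.493² = 16.3 m.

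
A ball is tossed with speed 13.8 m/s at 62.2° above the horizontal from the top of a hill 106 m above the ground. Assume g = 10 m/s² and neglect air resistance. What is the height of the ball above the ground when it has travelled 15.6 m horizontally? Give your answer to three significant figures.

v_x = 13.8 cos 62.2° = 6.436 m/s, v_y0 = 13.8 sin 62.2° = 12.21 m/s.
Time to reach x = 15.6 m: t = x / v_x = 15.6 / 6.436 = 2.424 s.
y = 106 + v_y0 t − ½ g t² = 106 + 12.21×2.424 − 5.000×2.424² = 106 m.

106 m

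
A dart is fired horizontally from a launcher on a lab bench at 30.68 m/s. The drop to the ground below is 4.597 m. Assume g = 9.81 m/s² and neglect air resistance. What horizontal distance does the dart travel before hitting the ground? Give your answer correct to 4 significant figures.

29.70 m

Initial vertical velocity is zero, so the fall time comes from h = ½ g t²: t = √(2 × 4.597 / 9.81) = 0.96809 s.
Horizontal motion is uniform at 30.68 m/s, so x = 30.68 × 0.96809 = 29.70 m.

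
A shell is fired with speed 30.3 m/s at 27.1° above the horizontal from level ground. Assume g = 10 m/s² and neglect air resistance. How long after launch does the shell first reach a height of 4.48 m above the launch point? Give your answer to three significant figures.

0.376 s

v_y0 = 30.3 sin 27.1° = 13.80 m/s.
Set y = v_y0 t − ½ g t² = 4.48: 5.000 t² − 13.80 t + 4.48 = 0.
t = [13.80 ± √(190.4 − 89.60)] / 10 = (13.80 ± 10.04) / 10, giving t = 0.376 s or t = 2.38 s.
The shell is on the way up at the first time, so t = 0.376 s.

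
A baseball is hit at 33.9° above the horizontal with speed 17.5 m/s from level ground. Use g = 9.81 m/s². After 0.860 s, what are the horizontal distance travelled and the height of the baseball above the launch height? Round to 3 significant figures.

x = 12.5 m, y = 4.77 m

v_x = 17.5 cos 33.9° = 14.53 m/s; v_y0 = 17.5 sin 33.9° = 9.761 m/s.
x = v_x t = 14.53 × 0.860 = 12.5 m.
y = v_y0 t − ½ g t² = 9.761×0.860 − 4.905×0.860² = 4.77 m.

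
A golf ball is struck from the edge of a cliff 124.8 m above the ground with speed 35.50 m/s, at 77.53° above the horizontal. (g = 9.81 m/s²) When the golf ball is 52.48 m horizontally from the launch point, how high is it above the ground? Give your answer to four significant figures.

v_x = 35.50 cos 77.53° = 7.6655 m/s, v_y0 = 35.50 sin 77.53° = 34.663 m/s.
Time to reach x = 52.48 m: t = x / v_x = 52.48 / 7.6655 = 6.8463 s.
y = 124.8 + v_y0 t − ½ g t² = 124.8 + 34.663×6.8463 − 4.905×6.8463² = 132.2 m.

132.2 m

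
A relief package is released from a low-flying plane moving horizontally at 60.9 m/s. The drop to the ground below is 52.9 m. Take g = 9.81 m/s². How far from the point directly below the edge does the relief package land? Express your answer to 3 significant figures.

200 m

Initial vertical velocity is zero, so the fall time comes from h = ½ g t²: t = √(2 × 52.9 / 9.81) = 3.284 s.
Horizontal motion is uniform at 60.9 m/s, so x = 60.9 × 3.284 = 200 m.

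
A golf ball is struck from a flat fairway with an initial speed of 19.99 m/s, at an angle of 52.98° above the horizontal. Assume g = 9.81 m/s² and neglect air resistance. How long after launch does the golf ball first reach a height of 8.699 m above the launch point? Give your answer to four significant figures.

v_y0 = 19.99 sin 52.98° = 15.961 m/s.
Set y = v_y0 t − ½ g t² = 8.699: 4.905 t² − 15.961 t + 8.699 = 0.
t = [15.961 ± √(254.75 − 170.67)] / 9.81 = (15.961 ± 9.1695) / 9.81, giving t = 0.6923 s or t = 2.562 s.
The golf ball is on the way up at the first time, so t = 0.6923 s.

0.6923 s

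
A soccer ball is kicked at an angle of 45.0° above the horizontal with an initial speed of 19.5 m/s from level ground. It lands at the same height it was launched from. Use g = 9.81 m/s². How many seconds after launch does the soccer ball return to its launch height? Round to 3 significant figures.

2.81 s

Vertical component: v_y = 19.5 sin 45.0° = 13.79 m/s.
For a projectile landing at launch height, time of flight is t = 2 v_y / g = 2 × 13.79 / 9.81 = 2.81 s.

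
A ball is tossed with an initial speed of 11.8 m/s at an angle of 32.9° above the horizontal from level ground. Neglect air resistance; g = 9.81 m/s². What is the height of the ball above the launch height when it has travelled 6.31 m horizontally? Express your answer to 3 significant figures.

2.09 m

v_x = 11.8 cos 32.9° = 9.908 m/s, v_y0 = 11.8 sin 32.9° = 6.409 m/s.
Time to reach x = 6.31 m: t = x / v_x = 6.31 / 9.908 = 0.6369 s.
y = v_y0 t − ½ g t² = 6.409×0.6369 − 4.905×0.6369² = 2.09 m.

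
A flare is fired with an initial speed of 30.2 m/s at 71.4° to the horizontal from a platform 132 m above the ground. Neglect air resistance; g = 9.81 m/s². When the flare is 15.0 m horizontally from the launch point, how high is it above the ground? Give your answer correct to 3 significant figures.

v_x = 30.2 cos 71.4° = 9.633 m/s, v_y0 = 30.2 sin 71.4° = 28.62 m/s.
Time to reach x = 15.0 m: t = x / v_x = 15.0 / 9.633 = 1.557 s.
y = 132 + v_y0 t − ½ g t² = 132 + 28.62×1.557 − 4.905×1.557² = 165 m.

165 m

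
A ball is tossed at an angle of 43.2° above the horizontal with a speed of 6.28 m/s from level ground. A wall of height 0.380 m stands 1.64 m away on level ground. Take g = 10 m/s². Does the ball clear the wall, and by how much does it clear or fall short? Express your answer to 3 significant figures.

v_x = 6.28 cos 43.2° = 4.578 m/s; v_y0 = 6.28 sin 43.2° = 4.299 m/s.
Time to reach the wall: t = 1.64 / 4.578 = 0.3582 s.
Height at that point: y = 4.299×0.3582 − 5.000×0.3582² = 0.8984 m.
That is 0.8984 − 0.380 = 0.518 m above the top of the wall, so the ball clears it.

Yes — it clears the wall by 0.518 m.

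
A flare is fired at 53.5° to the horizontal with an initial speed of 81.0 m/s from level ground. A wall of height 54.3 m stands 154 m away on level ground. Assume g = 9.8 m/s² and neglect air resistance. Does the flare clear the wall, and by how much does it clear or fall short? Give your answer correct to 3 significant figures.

v_x = 81.0 cos 53.5° = 48.18 m/s; v_y0 = 81.0 sin 53.5° = 65.11 m/s.
Time to reach the wall: t = 154 / 48.18 = 3.196 s.
Height at that point: y = 65.11×3.196 − 4.900×3.196² = 158.0 m.
That is 158.0 − 54.3 = 104 m above the top of the wall, so the flare clears it.

Yes — it clears the wall by 104 m.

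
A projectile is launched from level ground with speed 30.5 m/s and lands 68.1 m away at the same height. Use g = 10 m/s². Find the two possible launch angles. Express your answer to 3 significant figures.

Level-ground range: R = v₀² sin(2θ)/g ⇒ sin 2θ = R g / v₀² = 68.1×10/30.5² = 0.7321.
2θ = arcsin(0.7321) = 47.06° or 180° − 47.06° = 132.94°.
So θ = 23.5° or θ = 66.5°.

23.5° and 66.5°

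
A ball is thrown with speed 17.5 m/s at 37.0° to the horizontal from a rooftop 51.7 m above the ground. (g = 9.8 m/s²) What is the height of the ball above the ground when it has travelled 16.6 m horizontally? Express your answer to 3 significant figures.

57.3 m

v_x = 17.5 cos 37.0° = 13.98 m/s, v_y0 = 17.5 sin 37.0° = 10.53 m/s.
Time to reach x = 16.6 m: t = x / v_x = 16.6 / 13.98 = 1.187 s.
y = 51.7 + v_y0 t − ½ g t² = 51.7 + 10.53×1.187 − 4.900×1.187² = 57.3 m.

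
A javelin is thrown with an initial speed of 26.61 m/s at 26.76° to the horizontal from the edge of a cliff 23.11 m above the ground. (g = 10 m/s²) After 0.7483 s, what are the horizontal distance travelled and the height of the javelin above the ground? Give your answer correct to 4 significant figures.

x = 17.78 m, y = 29.28 m

v_x = 26.61 cos 26.76° = 23.760 m/s; v_y0 = 26.61 sin 26.76° = 11.981 m/s.
x = v_x t = 23.760 × 0.7483 = 17.78 m.
y = 23.11 + v_y0 t − ½ g t² = 29.28 m.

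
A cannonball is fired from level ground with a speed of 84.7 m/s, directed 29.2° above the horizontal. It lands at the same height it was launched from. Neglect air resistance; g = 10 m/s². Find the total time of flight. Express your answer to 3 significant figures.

Vertical component: v_y = 84.7 sin 29.2° = 41.32 m/s.
For a projectile landing at launch height, time of flight is t = 2 v_y / g = 2 × 41.32 / 10 = 8.26 s.

8.26 s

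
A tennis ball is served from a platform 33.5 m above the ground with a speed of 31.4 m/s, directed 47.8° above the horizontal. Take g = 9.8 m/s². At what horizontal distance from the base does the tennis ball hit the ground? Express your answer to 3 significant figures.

125 m

Components: v_x = 31.4 cos 47.8° = 21.09 m/s, v_y = 31.4 sin 47.8° = 23.26 m/s.
Vertical: 0 = 33.5 + 23.26 t − ½(9.8) t² ⇒ 4.900 t² − 23.26 t − 33.5 = 0.
t = [23.26 + √(541.0 + 656.6)] / 9.800 = 5.905 s.
Horizontal: R = v_x · t = 21.09 × 5.905 = 125 m.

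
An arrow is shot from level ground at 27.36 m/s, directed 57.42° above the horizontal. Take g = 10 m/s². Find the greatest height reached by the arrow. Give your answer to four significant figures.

26.58 m

Vertical component of launch velocity: v_y = 27.36 sin 57.42° = 23.055 m/s.
At the highest point the vertical velocity is zero, so v_y² = 2 g h_max.
h_max = (23.055)² / (2 × 10) = 531.53 / 20.00 = 26.58 m.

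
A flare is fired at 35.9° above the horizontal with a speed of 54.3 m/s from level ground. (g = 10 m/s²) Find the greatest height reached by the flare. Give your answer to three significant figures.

50.7 m

Vertical component of launch velocity: v_y = 54.3 sin 35.9° = 31.84 m/s.
At the highest point the vertical velocity is zero, so v_y² = 2 g h_max.
h_max = (31.84)² / (2 × 10) = 1014 / 20.00 = 50.7 m.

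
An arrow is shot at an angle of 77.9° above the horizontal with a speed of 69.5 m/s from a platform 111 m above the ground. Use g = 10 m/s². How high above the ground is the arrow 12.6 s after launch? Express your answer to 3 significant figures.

v_y0 = 69.5 sin 77.9° = 67.96 m/s.
y(t) = 111 + v_y0 t − ½ g t² = 111 + 67.96×12.6 − ½×10×12.6² = 173 m.

173 m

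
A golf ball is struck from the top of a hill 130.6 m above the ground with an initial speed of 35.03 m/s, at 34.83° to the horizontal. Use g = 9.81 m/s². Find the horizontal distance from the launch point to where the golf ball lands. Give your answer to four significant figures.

Components: v_x = 35.03 cos 34.83° = 28.754 m/s, v_y = 35.03 sin 34.83° = 20.007 m/s.
Vertical: 0 = 130.6 + 20.007 t − ½(9.81) t² ⇒ 4.905 t² − 20.007 t − 130.6 = 0.
t = [20.007 + √(400.28 + 2562.4)] / 9.810 = 7.5879 s.
Horizontal: R = v_x · t = 28.754 × 7.5879 = 218.2 m.

218.2 m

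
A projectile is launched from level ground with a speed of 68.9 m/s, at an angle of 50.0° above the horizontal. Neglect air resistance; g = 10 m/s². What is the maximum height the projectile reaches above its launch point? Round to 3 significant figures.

139 m

Vertical component of launch velocity: v_y = 68.9 sin 50.0° = 52.78 m/s.
At the highest point the vertical velocity is zero, so v_y² = 2 g h_max.
h_max = (52.78)² / (2 × 10) = 2786 / 20.00 = 139 m.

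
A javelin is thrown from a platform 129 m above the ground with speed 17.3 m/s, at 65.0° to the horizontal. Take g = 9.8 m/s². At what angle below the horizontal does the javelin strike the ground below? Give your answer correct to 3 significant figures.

82.1°

v_x = 17.3 cos 65.0° = 7.311 m/s.
At impact |v_y| = √(v_y0² + 2 g h) = √(15.68² + 2×9.8×129) = 52.67 m/s.
Angle below horizontal = arctan(|v_y| / v_x) = arctan(52.67 / 7.311) = 82.1°.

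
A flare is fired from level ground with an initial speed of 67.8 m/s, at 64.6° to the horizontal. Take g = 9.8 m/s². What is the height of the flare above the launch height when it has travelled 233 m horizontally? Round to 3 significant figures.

v_x = 67.8 cos 64.6° = 29.08 m/s, v_y0 = 67.8 sin 64.6° = 61.25 m/s.
Time to reach x = 233 m: t = x / v_x = 233 / 29.08 = 8.012 s.
y = v_y0 t − ½ g t² = 61.25×8.012 − 4.900×8.012² = 176 m.

176 m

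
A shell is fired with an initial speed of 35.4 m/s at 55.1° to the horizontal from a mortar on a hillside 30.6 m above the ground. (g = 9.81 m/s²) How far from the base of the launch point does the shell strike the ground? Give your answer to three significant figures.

138 m

Components: v_x = 35.4 cos 55.1° = 20.25 m/s, v_y = 35.4 sin 55.1° = 29.03 m/s.
Vertical: 0 = 30.6 + 29.03 t − ½(9.81) t² ⇒ 4.905 t² − 29.03 t − 30.6 = 0.
t = [29.03 + √(842.7 + 600.4)] / 9.810 = 6.832 s.
Horizontal: R = v_x · t = 20.25 × 6.832 = 138 m.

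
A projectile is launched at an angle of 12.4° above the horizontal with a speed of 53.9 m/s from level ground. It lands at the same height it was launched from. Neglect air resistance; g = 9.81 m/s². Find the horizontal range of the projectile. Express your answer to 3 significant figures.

For level ground, R = v₀² sin(2θ) / g.
sin(2 × 12.4°) = sin 24.80° = 0.4195.
R = (53.9)² × 0.4195 / 9.81 = 124 m.

124 m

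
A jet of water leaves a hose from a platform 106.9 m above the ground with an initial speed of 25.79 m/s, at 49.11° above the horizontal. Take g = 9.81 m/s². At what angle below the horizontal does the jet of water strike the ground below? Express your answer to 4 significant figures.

71.26°

v_x = 25.79 cos 49.11° = 16.882 m/s.
At impact |v_y| = √(v_y0² + 2 g h) = √(19.496² + 2×9.81×106.9) = 49.774 m/s.
Angle below horizontal = arctan(|v_y| / v_x) = arctan(49.774 / 16.882) = 71.26°.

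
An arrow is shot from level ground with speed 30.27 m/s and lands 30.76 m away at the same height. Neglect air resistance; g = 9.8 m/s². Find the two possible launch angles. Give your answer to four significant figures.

9.604° and 80.40°

Level-ground range: R = v₀² sin(2θ)/g ⇒ sin 2θ = R g / v₀² = 30.76×9.8/30.27² = 0.3290.
2θ = arcsin(0.3290) = 19.208° or 180° − 19.208° = 160.792°.
So θ = 9.604° or θ = 80.40°.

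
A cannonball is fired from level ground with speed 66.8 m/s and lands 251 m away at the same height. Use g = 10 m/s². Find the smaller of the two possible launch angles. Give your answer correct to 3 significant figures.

17.1°

Level-ground range: R = v₀² sin(2θ)/g ⇒ sin 2θ = R g / v₀² = 251×10/66.8² = 0.5625.
2θ = arcsin(0.5625) = 34.23° or 180° − 34.23° = 145.77°.
So θ = 17.1° or θ = 72.9°.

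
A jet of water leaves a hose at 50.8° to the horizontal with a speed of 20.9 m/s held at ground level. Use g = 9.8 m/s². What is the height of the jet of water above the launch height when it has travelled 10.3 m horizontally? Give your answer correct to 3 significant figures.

9.65 m

v_x = 20.9 cos 50.8° = 13.21 m/s, v_y0 = 20.9 sin 50.8° = 16.20 m/s.
Time to reach x = 10.3 m: t = x / v_x = 10.3 / 13.21 = 0.7797 s.
y = v_y0 t − ½ g t² = 16.20×0.7797 − 4.900×0.7797² = 9.65 m.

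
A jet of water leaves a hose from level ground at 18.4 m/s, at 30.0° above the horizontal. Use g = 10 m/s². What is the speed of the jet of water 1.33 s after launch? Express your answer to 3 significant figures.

v_x = 18.4 cos 30.0° = 15.93 m/s (constant).
v_y(t) = 18.4 sin 30.0° − g t = 9.200 − 10 × 1.33 = -4.100 m/s.
Speed = √(v_x² + v_y²) = √(253.8 + 16.81) = 16.5 m/s.

16.5 m/s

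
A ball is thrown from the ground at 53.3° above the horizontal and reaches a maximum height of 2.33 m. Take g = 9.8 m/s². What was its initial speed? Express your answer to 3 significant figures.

At maximum height v_y = 0, so (v₀ sin θ)² = 2 g H.
v₀ sin 53.3° = √(2 × 9.8 × 2.33) = 6.758 m/s.
v₀ = 6.758 / sin 53.3° = 6.758 / 0.8018 = 8.43 m/s.

8.43 m/s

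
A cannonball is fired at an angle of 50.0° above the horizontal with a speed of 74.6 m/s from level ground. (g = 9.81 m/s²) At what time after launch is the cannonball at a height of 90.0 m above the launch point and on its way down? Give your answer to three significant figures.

v_y0 = 74.6 sin 50.0° = 57.15 m/s.
Set y = v_y0 t − ½ g t² = 90.0: 4.905 t² − 57.15 t + 90.0 = 0.
t = [57.15 ± √(3266 − 1766)] / 9.81 = (57.15 ± 38.73) / 9.81, giving t = 1.88 s or t = 9.77 s.
On the way down corresponds to the larger root: t = 9.77 s.

9.77 s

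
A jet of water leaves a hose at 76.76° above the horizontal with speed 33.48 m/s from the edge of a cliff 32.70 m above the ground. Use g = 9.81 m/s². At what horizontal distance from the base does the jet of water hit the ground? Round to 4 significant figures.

57.74 m

Components: v_x = 33.48 cos 76.76° = 7.6679 m/s, v_y = 33.48 sin 76.76° = 32.590 m/s.
Vertical: 0 = 32.70 + 32.590 t − ½(9.81) t² ⇒ 4.905 t² − 32.590 t − 32.70 = 0.
t = [32.590 + √(1062.1 + 641.57)] / 9.810 = 7.5296 s.
Horizontal: R = v_x · t = 7.6679 × 7.5296 = 57.74 m.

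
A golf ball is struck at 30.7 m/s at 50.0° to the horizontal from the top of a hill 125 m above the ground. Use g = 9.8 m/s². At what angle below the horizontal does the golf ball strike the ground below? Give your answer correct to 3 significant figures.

70.2°

v_x = 30.7 cos 50.0° = 19.73 m/s.
At impact |v_y| = √(v_y0² + 2 g h) = √(23.52² + 2×9.8×125) = 54.80 m/s.
Angle below horizontal = arctan(|v_y| / v_x) = arctan(54.80 / 19.73) = 70.2°.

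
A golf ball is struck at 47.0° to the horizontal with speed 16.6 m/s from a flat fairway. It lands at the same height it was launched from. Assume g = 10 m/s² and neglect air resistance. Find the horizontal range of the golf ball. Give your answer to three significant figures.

27.5 m

Components: v_x = 16.6 cos 47.0° = 11.32 m/s, v_y = 16.6 sin 47.0° = 12.14 m/s.
Time of flight (same landing height): t = 2 v_y / g = 2 × 12.14 / 10 = 2.428 s.
Range: R = v_x · t = 11.32 × 2.428 = 27.5 m.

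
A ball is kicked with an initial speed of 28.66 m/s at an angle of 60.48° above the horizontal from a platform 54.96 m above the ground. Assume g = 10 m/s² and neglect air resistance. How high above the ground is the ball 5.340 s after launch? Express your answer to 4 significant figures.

45.56 m

v_y0 = 28.66 sin 60.48° = 24.939 m/s.
y(t) = 54.96 + v_y0 t − ½ g t² = 54.96 + 24.939×5.340 − ½×10×5.340² = 45.56 m.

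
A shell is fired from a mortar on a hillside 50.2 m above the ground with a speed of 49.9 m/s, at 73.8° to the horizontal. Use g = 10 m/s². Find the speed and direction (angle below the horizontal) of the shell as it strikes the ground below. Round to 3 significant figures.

59.1 m/s at 76.4° below the horizontal

v_x = 49.9 cos 73.8° = 13.92 m/s (constant).
|v_y| at impact = √((47.92)² + 2×10×50.2) = 57.45 m/s.
Speed = √(13.92² + 57.45²) = 59.1 m/s; angle = arctan(57.45/13.92) = 76.4° below horizontal.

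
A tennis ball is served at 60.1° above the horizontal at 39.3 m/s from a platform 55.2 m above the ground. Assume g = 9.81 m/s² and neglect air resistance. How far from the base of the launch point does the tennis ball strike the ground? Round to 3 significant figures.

Components: v_x = 39.3 cos 60.1° = 19.59 m/s, v_y = 39.3 sin 60.1° = 34.07 m/s.
Vertical: 0 = 55.2 + 34.07 t − ½(9.81) t² ⇒ 4.905 t² − 34.07 t − 55.2 = 0.
t = [34.07 + √(1161 + 1083)] / 9.810 = 8.302 s.
Horizontal: R = v_x · t = 19.59 × 8.302 = 163 m.

163 m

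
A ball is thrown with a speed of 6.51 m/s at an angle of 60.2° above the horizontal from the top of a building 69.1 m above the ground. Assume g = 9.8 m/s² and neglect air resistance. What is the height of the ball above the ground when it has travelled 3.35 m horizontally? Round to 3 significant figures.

v_x = 6.51 cos 60.2° = 3.235 m/s, v_y0 = 6.51 sin 60.2° = 5.649 m/s.
Time to reach x = 3.35 m: t = x / v_x = 3.35 / 3.235 = 1.036 s.
y = 69.1 + v_y0 t − ½ g t² = 69.1 + 5.649×1.036 − 4.900×1.036² = 69.7 m.

69.7 m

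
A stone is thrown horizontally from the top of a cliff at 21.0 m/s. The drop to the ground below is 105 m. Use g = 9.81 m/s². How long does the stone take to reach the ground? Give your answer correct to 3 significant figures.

4.63 s

The horizontal speed doesn't affect the fall. With v_y0 = 0, h = ½ g t².
t = √(2 × 105 / 9.81) = √21.41 = 4.63 s.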